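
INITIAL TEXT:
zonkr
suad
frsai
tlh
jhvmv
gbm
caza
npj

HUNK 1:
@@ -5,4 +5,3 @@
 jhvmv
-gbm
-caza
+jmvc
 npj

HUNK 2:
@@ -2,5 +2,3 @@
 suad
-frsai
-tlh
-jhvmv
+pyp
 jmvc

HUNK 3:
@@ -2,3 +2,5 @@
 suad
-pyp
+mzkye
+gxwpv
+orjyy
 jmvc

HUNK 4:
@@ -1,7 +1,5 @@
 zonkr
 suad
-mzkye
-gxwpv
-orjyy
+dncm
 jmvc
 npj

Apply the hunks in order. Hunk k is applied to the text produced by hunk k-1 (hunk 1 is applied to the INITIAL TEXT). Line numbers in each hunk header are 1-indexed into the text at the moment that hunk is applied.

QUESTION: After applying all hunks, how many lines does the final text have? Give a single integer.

Hunk 1: at line 5 remove [gbm,caza] add [jmvc] -> 7 lines: zonkr suad frsai tlh jhvmv jmvc npj
Hunk 2: at line 2 remove [frsai,tlh,jhvmv] add [pyp] -> 5 lines: zonkr suad pyp jmvc npj
Hunk 3: at line 2 remove [pyp] add [mzkye,gxwpv,orjyy] -> 7 lines: zonkr suad mzkye gxwpv orjyy jmvc npj
Hunk 4: at line 1 remove [mzkye,gxwpv,orjyy] add [dncm] -> 5 lines: zonkr suad dncm jmvc npj
Final line count: 5

Answer: 5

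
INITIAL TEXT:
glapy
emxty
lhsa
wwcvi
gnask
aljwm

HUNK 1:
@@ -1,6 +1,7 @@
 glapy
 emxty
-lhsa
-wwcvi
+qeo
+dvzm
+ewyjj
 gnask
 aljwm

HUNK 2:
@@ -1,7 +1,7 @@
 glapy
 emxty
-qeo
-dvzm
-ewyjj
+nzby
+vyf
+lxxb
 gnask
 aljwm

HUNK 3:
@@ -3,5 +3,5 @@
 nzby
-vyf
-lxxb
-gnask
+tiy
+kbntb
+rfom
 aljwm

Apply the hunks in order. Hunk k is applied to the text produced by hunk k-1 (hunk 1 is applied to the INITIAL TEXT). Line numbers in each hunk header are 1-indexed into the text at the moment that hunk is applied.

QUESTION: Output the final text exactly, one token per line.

Answer: glapy
emxty
nzby
tiy
kbntb
rfom
aljwm

Derivation:
Hunk 1: at line 1 remove [lhsa,wwcvi] add [qeo,dvzm,ewyjj] -> 7 lines: glapy emxty qeo dvzm ewyjj gnask aljwm
Hunk 2: at line 1 remove [qeo,dvzm,ewyjj] add [nzby,vyf,lxxb] -> 7 lines: glapy emxty nzby vyf lxxb gnask aljwm
Hunk 3: at line 3 remove [vyf,lxxb,gnask] add [tiy,kbntb,rfom] -> 7 lines: glapy emxty nzby tiy kbntb rfom aljwm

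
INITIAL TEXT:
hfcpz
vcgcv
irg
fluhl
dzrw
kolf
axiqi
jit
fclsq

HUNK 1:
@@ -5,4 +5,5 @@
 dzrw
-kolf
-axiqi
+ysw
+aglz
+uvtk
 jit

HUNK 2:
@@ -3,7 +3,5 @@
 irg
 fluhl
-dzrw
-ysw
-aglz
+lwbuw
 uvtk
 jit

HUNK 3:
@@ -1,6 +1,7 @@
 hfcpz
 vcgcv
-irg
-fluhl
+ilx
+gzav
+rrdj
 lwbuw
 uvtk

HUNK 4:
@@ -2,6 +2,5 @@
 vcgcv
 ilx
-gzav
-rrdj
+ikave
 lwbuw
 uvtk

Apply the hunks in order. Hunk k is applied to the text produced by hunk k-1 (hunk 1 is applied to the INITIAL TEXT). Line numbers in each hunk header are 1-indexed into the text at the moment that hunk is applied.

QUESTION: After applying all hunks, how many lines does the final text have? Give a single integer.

Hunk 1: at line 5 remove [kolf,axiqi] add [ysw,aglz,uvtk] -> 10 lines: hfcpz vcgcv irg fluhl dzrw ysw aglz uvtk jit fclsq
Hunk 2: at line 3 remove [dzrw,ysw,aglz] add [lwbuw] -> 8 lines: hfcpz vcgcv irg fluhl lwbuw uvtk jit fclsq
Hunk 3: at line 1 remove [irg,fluhl] add [ilx,gzav,rrdj] -> 9 lines: hfcpz vcgcv ilx gzav rrdj lwbuw uvtk jit fclsq
Hunk 4: at line 2 remove [gzav,rrdj] add [ikave] -> 8 lines: hfcpz vcgcv ilx ikave lwbuw uvtk jit fclsq
Final line count: 8

Answer: 8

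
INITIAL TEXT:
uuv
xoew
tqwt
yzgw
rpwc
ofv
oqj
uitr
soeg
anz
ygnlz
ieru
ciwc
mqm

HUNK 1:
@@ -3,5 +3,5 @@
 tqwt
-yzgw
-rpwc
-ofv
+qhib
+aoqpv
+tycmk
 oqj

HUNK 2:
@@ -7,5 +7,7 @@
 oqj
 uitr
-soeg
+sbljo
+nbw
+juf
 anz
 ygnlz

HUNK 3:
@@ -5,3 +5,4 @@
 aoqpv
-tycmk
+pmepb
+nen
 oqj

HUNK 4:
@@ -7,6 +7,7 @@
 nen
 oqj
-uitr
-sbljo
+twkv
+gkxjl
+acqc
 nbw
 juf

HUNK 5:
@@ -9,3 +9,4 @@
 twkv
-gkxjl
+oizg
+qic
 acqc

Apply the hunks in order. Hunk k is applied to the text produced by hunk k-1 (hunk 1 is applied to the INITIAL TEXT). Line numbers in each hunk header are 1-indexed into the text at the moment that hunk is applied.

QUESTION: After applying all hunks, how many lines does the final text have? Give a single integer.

Answer: 19

Derivation:
Hunk 1: at line 3 remove [yzgw,rpwc,ofv] add [qhib,aoqpv,tycmk] -> 14 lines: uuv xoew tqwt qhib aoqpv tycmk oqj uitr soeg anz ygnlz ieru ciwc mqm
Hunk 2: at line 7 remove [soeg] add [sbljo,nbw,juf] -> 16 lines: uuv xoew tqwt qhib aoqpv tycmk oqj uitr sbljo nbw juf anz ygnlz ieru ciwc mqm
Hunk 3: at line 5 remove [tycmk] add [pmepb,nen] -> 17 lines: uuv xoew tqwt qhib aoqpv pmepb nen oqj uitr sbljo nbw juf anz ygnlz ieru ciwc mqm
Hunk 4: at line 7 remove [uitr,sbljo] add [twkv,gkxjl,acqc] -> 18 lines: uuv xoew tqwt qhib aoqpv pmepb nen oqj twkv gkxjl acqc nbw juf anz ygnlz ieru ciwc mqm
Hunk 5: at line 9 remove [gkxjl] add [oizg,qic] -> 19 lines: uuv xoew tqwt qhib aoqpv pmepb nen oqj twkv oizg qic acqc nbw juf anz ygnlz ieru ciwc mqm
Final line count: 19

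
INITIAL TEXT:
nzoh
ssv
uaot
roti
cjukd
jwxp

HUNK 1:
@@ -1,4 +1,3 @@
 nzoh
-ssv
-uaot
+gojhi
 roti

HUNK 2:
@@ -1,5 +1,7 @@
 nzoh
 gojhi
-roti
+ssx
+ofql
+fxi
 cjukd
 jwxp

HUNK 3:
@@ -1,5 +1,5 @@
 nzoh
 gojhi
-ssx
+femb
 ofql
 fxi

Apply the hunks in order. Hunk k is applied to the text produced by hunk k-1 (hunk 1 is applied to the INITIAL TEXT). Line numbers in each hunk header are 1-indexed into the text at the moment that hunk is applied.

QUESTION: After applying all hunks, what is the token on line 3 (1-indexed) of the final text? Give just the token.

Hunk 1: at line 1 remove [ssv,uaot] add [gojhi] -> 5 lines: nzoh gojhi roti cjukd jwxp
Hunk 2: at line 1 remove [roti] add [ssx,ofql,fxi] -> 7 lines: nzoh gojhi ssx ofql fxi cjukd jwxp
Hunk 3: at line 1 remove [ssx] add [femb] -> 7 lines: nzoh gojhi femb ofql fxi cjukd jwxp
Final line 3: femb

Answer: femb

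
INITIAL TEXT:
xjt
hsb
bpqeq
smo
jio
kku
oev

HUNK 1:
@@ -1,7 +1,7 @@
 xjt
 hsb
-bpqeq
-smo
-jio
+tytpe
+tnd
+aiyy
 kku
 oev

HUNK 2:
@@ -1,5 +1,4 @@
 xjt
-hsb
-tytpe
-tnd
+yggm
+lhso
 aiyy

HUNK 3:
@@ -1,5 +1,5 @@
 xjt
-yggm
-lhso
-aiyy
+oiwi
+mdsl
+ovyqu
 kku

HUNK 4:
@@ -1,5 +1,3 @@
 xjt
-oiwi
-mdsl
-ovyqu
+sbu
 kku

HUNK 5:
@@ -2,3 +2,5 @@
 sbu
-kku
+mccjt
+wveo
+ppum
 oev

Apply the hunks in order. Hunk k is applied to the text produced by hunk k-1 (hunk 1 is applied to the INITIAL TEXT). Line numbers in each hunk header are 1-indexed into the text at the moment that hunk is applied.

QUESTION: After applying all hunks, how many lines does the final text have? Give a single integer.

Answer: 6

Derivation:
Hunk 1: at line 1 remove [bpqeq,smo,jio] add [tytpe,tnd,aiyy] -> 7 lines: xjt hsb tytpe tnd aiyy kku oev
Hunk 2: at line 1 remove [hsb,tytpe,tnd] add [yggm,lhso] -> 6 lines: xjt yggm lhso aiyy kku oev
Hunk 3: at line 1 remove [yggm,lhso,aiyy] add [oiwi,mdsl,ovyqu] -> 6 lines: xjt oiwi mdsl ovyqu kku oev
Hunk 4: at line 1 remove [oiwi,mdsl,ovyqu] add [sbu] -> 4 lines: xjt sbu kku oev
Hunk 5: at line 2 remove [kku] add [mccjt,wveo,ppum] -> 6 lines: xjt sbu mccjt wveo ppum oev
Final line count: 6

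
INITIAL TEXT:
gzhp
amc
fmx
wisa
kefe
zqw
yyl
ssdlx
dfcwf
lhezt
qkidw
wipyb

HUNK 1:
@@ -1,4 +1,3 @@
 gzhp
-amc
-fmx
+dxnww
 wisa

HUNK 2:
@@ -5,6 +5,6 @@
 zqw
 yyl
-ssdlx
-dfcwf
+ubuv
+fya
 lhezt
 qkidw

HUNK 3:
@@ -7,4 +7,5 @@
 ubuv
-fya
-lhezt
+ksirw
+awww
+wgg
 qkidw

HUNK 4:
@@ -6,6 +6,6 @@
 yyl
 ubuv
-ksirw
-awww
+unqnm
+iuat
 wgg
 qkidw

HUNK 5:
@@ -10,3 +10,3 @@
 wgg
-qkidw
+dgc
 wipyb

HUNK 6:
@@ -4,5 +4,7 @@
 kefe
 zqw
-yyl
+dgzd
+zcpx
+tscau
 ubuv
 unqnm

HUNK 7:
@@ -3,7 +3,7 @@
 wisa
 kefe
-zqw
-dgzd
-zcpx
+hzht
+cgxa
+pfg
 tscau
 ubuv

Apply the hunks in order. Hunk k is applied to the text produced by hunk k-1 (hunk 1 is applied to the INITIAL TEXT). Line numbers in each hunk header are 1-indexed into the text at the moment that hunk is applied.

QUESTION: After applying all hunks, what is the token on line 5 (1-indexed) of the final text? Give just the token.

Answer: hzht

Derivation:
Hunk 1: at line 1 remove [amc,fmx] add [dxnww] -> 11 lines: gzhp dxnww wisa kefe zqw yyl ssdlx dfcwf lhezt qkidw wipyb
Hunk 2: at line 5 remove [ssdlx,dfcwf] add [ubuv,fya] -> 11 lines: gzhp dxnww wisa kefe zqw yyl ubuv fya lhezt qkidw wipyb
Hunk 3: at line 7 remove [fya,lhezt] add [ksirw,awww,wgg] -> 12 lines: gzhp dxnww wisa kefe zqw yyl ubuv ksirw awww wgg qkidw wipyb
Hunk 4: at line 6 remove [ksirw,awww] add [unqnm,iuat] -> 12 lines: gzhp dxnww wisa kefe zqw yyl ubuv unqnm iuat wgg qkidw wipyb
Hunk 5: at line 10 remove [qkidw] add [dgc] -> 12 lines: gzhp dxnww wisa kefe zqw yyl ubuv unqnm iuat wgg dgc wipyb
Hunk 6: at line 4 remove [yyl] add [dgzd,zcpx,tscau] -> 14 lines: gzhp dxnww wisa kefe zqw dgzd zcpx tscau ubuv unqnm iuat wgg dgc wipyb
Hunk 7: at line 3 remove [zqw,dgzd,zcpx] add [hzht,cgxa,pfg] -> 14 lines: gzhp dxnww wisa kefe hzht cgxa pfg tscau ubuv unqnm iuat wgg dgc wipyb
Final line 5: hzht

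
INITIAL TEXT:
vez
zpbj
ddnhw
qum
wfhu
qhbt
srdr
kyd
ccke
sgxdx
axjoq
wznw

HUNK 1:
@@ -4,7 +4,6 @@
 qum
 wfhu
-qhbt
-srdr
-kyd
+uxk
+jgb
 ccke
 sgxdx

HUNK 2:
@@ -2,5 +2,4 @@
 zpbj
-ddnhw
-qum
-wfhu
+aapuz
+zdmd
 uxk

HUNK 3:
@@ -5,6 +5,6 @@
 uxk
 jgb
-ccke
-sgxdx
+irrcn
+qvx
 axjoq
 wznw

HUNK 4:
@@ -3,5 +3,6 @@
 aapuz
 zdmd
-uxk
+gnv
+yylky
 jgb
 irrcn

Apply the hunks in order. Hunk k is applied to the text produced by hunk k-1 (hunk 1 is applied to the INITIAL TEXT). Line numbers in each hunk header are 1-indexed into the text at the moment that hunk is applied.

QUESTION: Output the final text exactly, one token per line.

Answer: vez
zpbj
aapuz
zdmd
gnv
yylky
jgb
irrcn
qvx
axjoq
wznw

Derivation:
Hunk 1: at line 4 remove [qhbt,srdr,kyd] add [uxk,jgb] -> 11 lines: vez zpbj ddnhw qum wfhu uxk jgb ccke sgxdx axjoq wznw
Hunk 2: at line 2 remove [ddnhw,qum,wfhu] add [aapuz,zdmd] -> 10 lines: vez zpbj aapuz zdmd uxk jgb ccke sgxdx axjoq wznw
Hunk 3: at line 5 remove [ccke,sgxdx] add [irrcn,qvx] -> 10 lines: vez zpbj aapuz zdmd uxk jgb irrcn qvx axjoq wznw
Hunk 4: at line 3 remove [uxk] add [gnv,yylky] -> 11 lines: vez zpbj aapuz zdmd gnv yylky jgb irrcn qvx axjoq wznw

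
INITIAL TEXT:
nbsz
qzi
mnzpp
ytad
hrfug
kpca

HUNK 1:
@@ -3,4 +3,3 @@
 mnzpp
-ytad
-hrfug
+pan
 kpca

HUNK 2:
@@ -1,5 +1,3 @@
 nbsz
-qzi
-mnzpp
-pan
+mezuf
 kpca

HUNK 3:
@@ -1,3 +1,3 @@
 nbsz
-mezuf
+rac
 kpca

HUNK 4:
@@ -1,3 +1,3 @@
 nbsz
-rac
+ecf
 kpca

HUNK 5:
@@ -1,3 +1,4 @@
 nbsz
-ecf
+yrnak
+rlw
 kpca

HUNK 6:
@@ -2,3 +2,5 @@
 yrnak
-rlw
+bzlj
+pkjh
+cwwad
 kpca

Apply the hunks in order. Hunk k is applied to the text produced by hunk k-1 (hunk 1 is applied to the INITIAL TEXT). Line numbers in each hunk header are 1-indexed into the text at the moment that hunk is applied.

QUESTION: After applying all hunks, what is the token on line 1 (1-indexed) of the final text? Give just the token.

Answer: nbsz

Derivation:
Hunk 1: at line 3 remove [ytad,hrfug] add [pan] -> 5 lines: nbsz qzi mnzpp pan kpca
Hunk 2: at line 1 remove [qzi,mnzpp,pan] add [mezuf] -> 3 lines: nbsz mezuf kpca
Hunk 3: at line 1 remove [mezuf] add [rac] -> 3 lines: nbsz rac kpca
Hunk 4: at line 1 remove [rac] add [ecf] -> 3 lines: nbsz ecf kpca
Hunk 5: at line 1 remove [ecf] add [yrnak,rlw] -> 4 lines: nbsz yrnak rlw kpca
Hunk 6: at line 2 remove [rlw] add [bzlj,pkjh,cwwad] -> 6 lines: nbsz yrnak bzlj pkjh cwwad kpca
Final line 1: nbsz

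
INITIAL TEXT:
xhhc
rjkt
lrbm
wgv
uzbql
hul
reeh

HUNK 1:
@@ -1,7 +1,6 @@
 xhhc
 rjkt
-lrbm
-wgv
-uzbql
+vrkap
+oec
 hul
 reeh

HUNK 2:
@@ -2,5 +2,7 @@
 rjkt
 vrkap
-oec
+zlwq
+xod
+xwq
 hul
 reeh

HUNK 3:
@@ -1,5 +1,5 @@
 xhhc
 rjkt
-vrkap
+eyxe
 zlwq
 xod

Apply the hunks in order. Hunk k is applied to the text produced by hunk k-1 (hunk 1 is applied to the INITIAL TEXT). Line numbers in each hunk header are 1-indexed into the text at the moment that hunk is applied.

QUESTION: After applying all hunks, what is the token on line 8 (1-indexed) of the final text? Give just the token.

Answer: reeh

Derivation:
Hunk 1: at line 1 remove [lrbm,wgv,uzbql] add [vrkap,oec] -> 6 lines: xhhc rjkt vrkap oec hul reeh
Hunk 2: at line 2 remove [oec] add [zlwq,xod,xwq] -> 8 lines: xhhc rjkt vrkap zlwq xod xwq hul reeh
Hunk 3: at line 1 remove [vrkap] add [eyxe] -> 8 lines: xhhc rjkt eyxe zlwq xod xwq hul reeh
Final line 8: reeh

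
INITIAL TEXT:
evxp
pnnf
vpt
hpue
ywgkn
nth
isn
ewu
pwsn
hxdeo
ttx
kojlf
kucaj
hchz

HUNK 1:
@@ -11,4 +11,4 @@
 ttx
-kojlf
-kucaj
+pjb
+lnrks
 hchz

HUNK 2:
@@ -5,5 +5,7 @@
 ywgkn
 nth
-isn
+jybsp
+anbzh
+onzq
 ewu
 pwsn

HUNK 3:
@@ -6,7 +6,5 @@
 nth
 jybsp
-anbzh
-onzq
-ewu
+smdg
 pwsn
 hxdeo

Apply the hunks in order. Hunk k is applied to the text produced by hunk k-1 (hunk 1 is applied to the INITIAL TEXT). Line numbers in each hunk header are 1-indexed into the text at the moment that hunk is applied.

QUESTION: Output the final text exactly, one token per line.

Hunk 1: at line 11 remove [kojlf,kucaj] add [pjb,lnrks] -> 14 lines: evxp pnnf vpt hpue ywgkn nth isn ewu pwsn hxdeo ttx pjb lnrks hchz
Hunk 2: at line 5 remove [isn] add [jybsp,anbzh,onzq] -> 16 lines: evxp pnnf vpt hpue ywgkn nth jybsp anbzh onzq ewu pwsn hxdeo ttx pjb lnrks hchz
Hunk 3: at line 6 remove [anbzh,onzq,ewu] add [smdg] -> 14 lines: evxp pnnf vpt hpue ywgkn nth jybsp smdg pwsn hxdeo ttx pjb lnrks hchz

Answer: evxp
pnnf
vpt
hpue
ywgkn
nth
jybsp
smdg
pwsn
hxdeo
ttx
pjb
lnrks
hchz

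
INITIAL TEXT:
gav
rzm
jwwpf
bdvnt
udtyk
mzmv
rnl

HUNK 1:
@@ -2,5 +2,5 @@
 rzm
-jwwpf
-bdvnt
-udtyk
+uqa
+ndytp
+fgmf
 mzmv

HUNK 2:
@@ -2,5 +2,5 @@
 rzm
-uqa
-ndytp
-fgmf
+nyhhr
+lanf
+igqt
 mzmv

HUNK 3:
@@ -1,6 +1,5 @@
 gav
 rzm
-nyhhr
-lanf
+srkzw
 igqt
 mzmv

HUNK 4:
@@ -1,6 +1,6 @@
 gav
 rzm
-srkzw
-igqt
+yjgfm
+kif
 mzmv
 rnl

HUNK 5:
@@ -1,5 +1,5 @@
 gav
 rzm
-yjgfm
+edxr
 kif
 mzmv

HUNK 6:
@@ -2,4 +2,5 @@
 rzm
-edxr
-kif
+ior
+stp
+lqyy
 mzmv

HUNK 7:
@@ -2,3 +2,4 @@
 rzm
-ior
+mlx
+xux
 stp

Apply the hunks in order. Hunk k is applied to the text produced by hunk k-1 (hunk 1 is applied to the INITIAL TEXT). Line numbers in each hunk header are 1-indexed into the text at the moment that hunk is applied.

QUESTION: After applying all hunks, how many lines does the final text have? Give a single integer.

Answer: 8

Derivation:
Hunk 1: at line 2 remove [jwwpf,bdvnt,udtyk] add [uqa,ndytp,fgmf] -> 7 lines: gav rzm uqa ndytp fgmf mzmv rnl
Hunk 2: at line 2 remove [uqa,ndytp,fgmf] add [nyhhr,lanf,igqt] -> 7 lines: gav rzm nyhhr lanf igqt mzmv rnl
Hunk 3: at line 1 remove [nyhhr,lanf] add [srkzw] -> 6 lines: gav rzm srkzw igqt mzmv rnl
Hunk 4: at line 1 remove [srkzw,igqt] add [yjgfm,kif] -> 6 lines: gav rzm yjgfm kif mzmv rnl
Hunk 5: at line 1 remove [yjgfm] add [edxr] -> 6 lines: gav rzm edxr kif mzmv rnl
Hunk 6: at line 2 remove [edxr,kif] add [ior,stp,lqyy] -> 7 lines: gav rzm ior stp lqyy mzmv rnl
Hunk 7: at line 2 remove [ior] add [mlx,xux] -> 8 lines: gav rzm mlx xux stp lqyy mzmv rnl
Final line count: 8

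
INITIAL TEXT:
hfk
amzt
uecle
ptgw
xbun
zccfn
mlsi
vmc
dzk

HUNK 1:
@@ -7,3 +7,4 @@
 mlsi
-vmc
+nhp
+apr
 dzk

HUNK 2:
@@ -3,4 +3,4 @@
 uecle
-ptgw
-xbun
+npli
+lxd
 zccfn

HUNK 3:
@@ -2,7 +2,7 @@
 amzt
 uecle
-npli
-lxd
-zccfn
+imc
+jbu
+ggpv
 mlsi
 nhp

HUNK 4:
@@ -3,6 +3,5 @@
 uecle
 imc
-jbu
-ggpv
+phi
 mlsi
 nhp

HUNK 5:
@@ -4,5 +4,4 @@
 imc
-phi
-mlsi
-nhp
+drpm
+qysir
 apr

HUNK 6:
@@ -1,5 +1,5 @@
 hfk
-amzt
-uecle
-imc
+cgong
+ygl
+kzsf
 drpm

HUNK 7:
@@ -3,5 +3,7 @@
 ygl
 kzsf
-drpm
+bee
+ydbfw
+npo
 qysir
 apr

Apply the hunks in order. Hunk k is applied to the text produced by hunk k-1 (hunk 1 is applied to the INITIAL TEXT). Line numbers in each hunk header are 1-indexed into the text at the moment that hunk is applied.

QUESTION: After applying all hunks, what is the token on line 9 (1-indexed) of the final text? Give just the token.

Answer: apr

Derivation:
Hunk 1: at line 7 remove [vmc] add [nhp,apr] -> 10 lines: hfk amzt uecle ptgw xbun zccfn mlsi nhp apr dzk
Hunk 2: at line 3 remove [ptgw,xbun] add [npli,lxd] -> 10 lines: hfk amzt uecle npli lxd zccfn mlsi nhp apr dzk
Hunk 3: at line 2 remove [npli,lxd,zccfn] add [imc,jbu,ggpv] -> 10 lines: hfk amzt uecle imc jbu ggpv mlsi nhp apr dzk
Hunk 4: at line 3 remove [jbu,ggpv] add [phi] -> 9 lines: hfk amzt uecle imc phi mlsi nhp apr dzk
Hunk 5: at line 4 remove [phi,mlsi,nhp] add [drpm,qysir] -> 8 lines: hfk amzt uecle imc drpm qysir apr dzk
Hunk 6: at line 1 remove [amzt,uecle,imc] add [cgong,ygl,kzsf] -> 8 lines: hfk cgong ygl kzsf drpm qysir apr dzk
Hunk 7: at line 3 remove [drpm] add [bee,ydbfw,npo] -> 10 lines: hfk cgong ygl kzsf bee ydbfw npo qysir apr dzk
Final line 9: apr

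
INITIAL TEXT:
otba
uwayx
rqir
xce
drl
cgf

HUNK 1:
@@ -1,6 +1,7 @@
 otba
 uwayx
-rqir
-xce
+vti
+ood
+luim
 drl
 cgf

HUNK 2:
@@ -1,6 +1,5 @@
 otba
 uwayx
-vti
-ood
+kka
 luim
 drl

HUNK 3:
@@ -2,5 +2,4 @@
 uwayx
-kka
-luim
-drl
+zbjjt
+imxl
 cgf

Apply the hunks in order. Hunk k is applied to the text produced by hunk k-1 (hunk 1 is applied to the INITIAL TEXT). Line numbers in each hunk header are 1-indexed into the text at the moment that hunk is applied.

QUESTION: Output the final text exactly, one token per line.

Hunk 1: at line 1 remove [rqir,xce] add [vti,ood,luim] -> 7 lines: otba uwayx vti ood luim drl cgf
Hunk 2: at line 1 remove [vti,ood] add [kka] -> 6 lines: otba uwayx kka luim drl cgf
Hunk 3: at line 2 remove [kka,luim,drl] add [zbjjt,imxl] -> 5 lines: otba uwayx zbjjt imxl cgf

Answer: otba
uwayx
zbjjt
imxl
cgf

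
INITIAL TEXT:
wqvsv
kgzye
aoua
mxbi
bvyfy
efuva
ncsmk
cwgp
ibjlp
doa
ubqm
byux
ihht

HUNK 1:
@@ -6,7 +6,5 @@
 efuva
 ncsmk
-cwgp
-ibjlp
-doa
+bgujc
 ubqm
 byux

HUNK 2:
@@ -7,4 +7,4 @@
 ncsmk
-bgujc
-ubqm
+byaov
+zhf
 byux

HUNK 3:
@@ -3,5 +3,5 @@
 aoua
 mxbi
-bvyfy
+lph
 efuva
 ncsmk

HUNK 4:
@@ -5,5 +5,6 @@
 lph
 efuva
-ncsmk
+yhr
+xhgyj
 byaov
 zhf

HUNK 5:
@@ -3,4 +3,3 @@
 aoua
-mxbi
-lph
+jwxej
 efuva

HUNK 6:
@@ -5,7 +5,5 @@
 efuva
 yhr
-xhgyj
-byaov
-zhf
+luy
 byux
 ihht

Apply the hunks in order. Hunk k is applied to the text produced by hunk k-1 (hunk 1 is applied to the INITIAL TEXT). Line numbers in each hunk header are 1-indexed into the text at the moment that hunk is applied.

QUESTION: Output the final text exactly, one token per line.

Hunk 1: at line 6 remove [cwgp,ibjlp,doa] add [bgujc] -> 11 lines: wqvsv kgzye aoua mxbi bvyfy efuva ncsmk bgujc ubqm byux ihht
Hunk 2: at line 7 remove [bgujc,ubqm] add [byaov,zhf] -> 11 lines: wqvsv kgzye aoua mxbi bvyfy efuva ncsmk byaov zhf byux ihht
Hunk 3: at line 3 remove [bvyfy] add [lph] -> 11 lines: wqvsv kgzye aoua mxbi lph efuva ncsmk byaov zhf byux ihht
Hunk 4: at line 5 remove [ncsmk] add [yhr,xhgyj] -> 12 lines: wqvsv kgzye aoua mxbi lph efuva yhr xhgyj byaov zhf byux ihht
Hunk 5: at line 3 remove [mxbi,lph] add [jwxej] -> 11 lines: wqvsv kgzye aoua jwxej efuva yhr xhgyj byaov zhf byux ihht
Hunk 6: at line 5 remove [xhgyj,byaov,zhf] add [luy] -> 9 lines: wqvsv kgzye aoua jwxej efuva yhr luy byux ihht

Answer: wqvsv
kgzye
aoua
jwxej
efuva
yhr
luy
byux
ihht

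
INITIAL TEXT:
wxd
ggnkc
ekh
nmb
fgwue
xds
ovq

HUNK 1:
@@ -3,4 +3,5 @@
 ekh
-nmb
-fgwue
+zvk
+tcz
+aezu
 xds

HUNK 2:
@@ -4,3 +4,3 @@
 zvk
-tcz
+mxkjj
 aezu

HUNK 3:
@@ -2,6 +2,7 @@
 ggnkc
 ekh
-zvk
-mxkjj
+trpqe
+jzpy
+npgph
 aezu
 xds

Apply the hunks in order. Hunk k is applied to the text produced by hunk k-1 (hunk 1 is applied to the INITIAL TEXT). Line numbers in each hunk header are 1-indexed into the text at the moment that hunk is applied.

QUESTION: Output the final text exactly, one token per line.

Answer: wxd
ggnkc
ekh
trpqe
jzpy
npgph
aezu
xds
ovq

Derivation:
Hunk 1: at line 3 remove [nmb,fgwue] add [zvk,tcz,aezu] -> 8 lines: wxd ggnkc ekh zvk tcz aezu xds ovq
Hunk 2: at line 4 remove [tcz] add [mxkjj] -> 8 lines: wxd ggnkc ekh zvk mxkjj aezu xds ovq
Hunk 3: at line 2 remove [zvk,mxkjj] add [trpqe,jzpy,npgph] -> 9 lines: wxd ggnkc ekh trpqe jzpy npgph aezu xds ovq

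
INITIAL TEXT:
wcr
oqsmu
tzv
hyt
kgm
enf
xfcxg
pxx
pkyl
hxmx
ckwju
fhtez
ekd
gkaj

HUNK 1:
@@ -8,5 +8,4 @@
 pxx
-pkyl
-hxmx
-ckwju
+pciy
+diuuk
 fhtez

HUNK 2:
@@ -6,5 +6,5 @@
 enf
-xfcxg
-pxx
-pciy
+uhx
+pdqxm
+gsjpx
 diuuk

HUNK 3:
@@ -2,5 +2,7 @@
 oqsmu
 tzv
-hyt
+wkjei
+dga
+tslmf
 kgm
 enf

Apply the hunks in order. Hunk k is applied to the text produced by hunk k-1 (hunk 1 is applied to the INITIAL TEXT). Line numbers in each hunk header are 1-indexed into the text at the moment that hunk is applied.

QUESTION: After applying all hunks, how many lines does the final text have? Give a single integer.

Answer: 15

Derivation:
Hunk 1: at line 8 remove [pkyl,hxmx,ckwju] add [pciy,diuuk] -> 13 lines: wcr oqsmu tzv hyt kgm enf xfcxg pxx pciy diuuk fhtez ekd gkaj
Hunk 2: at line 6 remove [xfcxg,pxx,pciy] add [uhx,pdqxm,gsjpx] -> 13 lines: wcr oqsmu tzv hyt kgm enf uhx pdqxm gsjpx diuuk fhtez ekd gkaj
Hunk 3: at line 2 remove [hyt] add [wkjei,dga,tslmf] -> 15 lines: wcr oqsmu tzv wkjei dga tslmf kgm enf uhx pdqxm gsjpx diuuk fhtez ekd gkaj
Final line count: 15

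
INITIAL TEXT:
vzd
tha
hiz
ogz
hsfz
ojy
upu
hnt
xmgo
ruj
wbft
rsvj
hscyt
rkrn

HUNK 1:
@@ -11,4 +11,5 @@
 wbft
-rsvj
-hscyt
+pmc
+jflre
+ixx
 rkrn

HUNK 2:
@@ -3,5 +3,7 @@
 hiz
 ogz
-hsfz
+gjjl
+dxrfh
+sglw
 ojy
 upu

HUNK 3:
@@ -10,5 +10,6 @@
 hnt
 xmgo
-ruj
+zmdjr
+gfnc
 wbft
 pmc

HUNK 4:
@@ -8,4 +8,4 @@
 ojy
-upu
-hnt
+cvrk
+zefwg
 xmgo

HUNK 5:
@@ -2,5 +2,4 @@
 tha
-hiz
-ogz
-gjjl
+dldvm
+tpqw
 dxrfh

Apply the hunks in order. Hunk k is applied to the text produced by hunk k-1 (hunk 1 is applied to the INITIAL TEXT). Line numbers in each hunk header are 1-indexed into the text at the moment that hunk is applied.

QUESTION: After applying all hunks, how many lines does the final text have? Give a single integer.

Hunk 1: at line 11 remove [rsvj,hscyt] add [pmc,jflre,ixx] -> 15 lines: vzd tha hiz ogz hsfz ojy upu hnt xmgo ruj wbft pmc jflre ixx rkrn
Hunk 2: at line 3 remove [hsfz] add [gjjl,dxrfh,sglw] -> 17 lines: vzd tha hiz ogz gjjl dxrfh sglw ojy upu hnt xmgo ruj wbft pmc jflre ixx rkrn
Hunk 3: at line 10 remove [ruj] add [zmdjr,gfnc] -> 18 lines: vzd tha hiz ogz gjjl dxrfh sglw ojy upu hnt xmgo zmdjr gfnc wbft pmc jflre ixx rkrn
Hunk 4: at line 8 remove [upu,hnt] add [cvrk,zefwg] -> 18 lines: vzd tha hiz ogz gjjl dxrfh sglw ojy cvrk zefwg xmgo zmdjr gfnc wbft pmc jflre ixx rkrn
Hunk 5: at line 2 remove [hiz,ogz,gjjl] add [dldvm,tpqw] -> 17 lines: vzd tha dldvm tpqw dxrfh sglw ojy cvrk zefwg xmgo zmdjr gfnc wbft pmc jflre ixx rkrn
Final line count: 17

Answer: 17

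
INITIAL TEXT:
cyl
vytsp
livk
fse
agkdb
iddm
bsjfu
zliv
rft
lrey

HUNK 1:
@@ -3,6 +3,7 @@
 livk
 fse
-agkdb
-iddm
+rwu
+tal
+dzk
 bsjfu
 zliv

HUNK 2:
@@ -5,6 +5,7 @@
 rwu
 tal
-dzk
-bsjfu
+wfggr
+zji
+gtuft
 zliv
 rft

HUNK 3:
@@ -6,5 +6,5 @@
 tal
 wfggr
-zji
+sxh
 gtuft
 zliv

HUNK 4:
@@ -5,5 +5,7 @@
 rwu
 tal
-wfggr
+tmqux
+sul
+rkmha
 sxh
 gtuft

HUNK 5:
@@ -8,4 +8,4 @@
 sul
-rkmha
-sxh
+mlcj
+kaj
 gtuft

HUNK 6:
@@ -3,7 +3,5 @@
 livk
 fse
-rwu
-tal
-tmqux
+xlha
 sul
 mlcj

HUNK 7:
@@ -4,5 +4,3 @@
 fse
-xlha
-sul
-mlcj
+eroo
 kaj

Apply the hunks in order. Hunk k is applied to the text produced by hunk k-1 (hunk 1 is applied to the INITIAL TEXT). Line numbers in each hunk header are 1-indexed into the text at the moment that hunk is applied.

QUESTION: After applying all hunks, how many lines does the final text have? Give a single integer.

Hunk 1: at line 3 remove [agkdb,iddm] add [rwu,tal,dzk] -> 11 lines: cyl vytsp livk fse rwu tal dzk bsjfu zliv rft lrey
Hunk 2: at line 5 remove [dzk,bsjfu] add [wfggr,zji,gtuft] -> 12 lines: cyl vytsp livk fse rwu tal wfggr zji gtuft zliv rft lrey
Hunk 3: at line 6 remove [zji] add [sxh] -> 12 lines: cyl vytsp livk fse rwu tal wfggr sxh gtuft zliv rft lrey
Hunk 4: at line 5 remove [wfggr] add [tmqux,sul,rkmha] -> 14 lines: cyl vytsp livk fse rwu tal tmqux sul rkmha sxh gtuft zliv rft lrey
Hunk 5: at line 8 remove [rkmha,sxh] add [mlcj,kaj] -> 14 lines: cyl vytsp livk fse rwu tal tmqux sul mlcj kaj gtuft zliv rft lrey
Hunk 6: at line 3 remove [rwu,tal,tmqux] add [xlha] -> 12 lines: cyl vytsp livk fse xlha sul mlcj kaj gtuft zliv rft lrey
Hunk 7: at line 4 remove [xlha,sul,mlcj] add [eroo] -> 10 lines: cyl vytsp livk fse eroo kaj gtuft zliv rft lrey
Final line count: 10

Answer: 10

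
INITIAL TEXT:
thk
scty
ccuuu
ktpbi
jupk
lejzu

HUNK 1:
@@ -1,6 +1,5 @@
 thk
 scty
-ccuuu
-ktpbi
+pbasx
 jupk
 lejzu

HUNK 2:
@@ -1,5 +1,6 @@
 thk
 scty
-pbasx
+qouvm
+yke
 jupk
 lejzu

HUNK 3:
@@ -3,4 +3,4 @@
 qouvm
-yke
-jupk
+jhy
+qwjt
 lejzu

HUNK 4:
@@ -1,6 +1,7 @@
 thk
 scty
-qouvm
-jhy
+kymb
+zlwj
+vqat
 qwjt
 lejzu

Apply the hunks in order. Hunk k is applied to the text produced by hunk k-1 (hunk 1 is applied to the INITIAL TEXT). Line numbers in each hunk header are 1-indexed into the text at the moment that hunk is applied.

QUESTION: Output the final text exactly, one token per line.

Answer: thk
scty
kymb
zlwj
vqat
qwjt
lejzu

Derivation:
Hunk 1: at line 1 remove [ccuuu,ktpbi] add [pbasx] -> 5 lines: thk scty pbasx jupk lejzu
Hunk 2: at line 1 remove [pbasx] add [qouvm,yke] -> 6 lines: thk scty qouvm yke jupk lejzu
Hunk 3: at line 3 remove [yke,jupk] add [jhy,qwjt] -> 6 lines: thk scty qouvm jhy qwjt lejzu
Hunk 4: at line 1 remove [qouvm,jhy] add [kymb,zlwj,vqat] -> 7 lines: thk scty kymb zlwj vqat qwjt lejzu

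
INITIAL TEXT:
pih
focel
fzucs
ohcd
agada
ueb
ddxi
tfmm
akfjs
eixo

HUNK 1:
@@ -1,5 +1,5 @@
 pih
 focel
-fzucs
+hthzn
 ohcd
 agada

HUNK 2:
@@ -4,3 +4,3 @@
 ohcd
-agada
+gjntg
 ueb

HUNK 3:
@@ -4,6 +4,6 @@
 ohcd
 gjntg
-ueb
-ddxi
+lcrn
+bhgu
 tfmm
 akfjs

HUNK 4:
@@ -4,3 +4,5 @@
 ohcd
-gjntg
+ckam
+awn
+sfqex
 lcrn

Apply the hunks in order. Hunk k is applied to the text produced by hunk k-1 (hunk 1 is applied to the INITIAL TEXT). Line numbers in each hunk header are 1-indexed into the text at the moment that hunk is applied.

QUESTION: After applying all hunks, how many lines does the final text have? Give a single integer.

Hunk 1: at line 1 remove [fzucs] add [hthzn] -> 10 lines: pih focel hthzn ohcd agada ueb ddxi tfmm akfjs eixo
Hunk 2: at line 4 remove [agada] add [gjntg] -> 10 lines: pih focel hthzn ohcd gjntg ueb ddxi tfmm akfjs eixo
Hunk 3: at line 4 remove [ueb,ddxi] add [lcrn,bhgu] -> 10 lines: pih focel hthzn ohcd gjntg lcrn bhgu tfmm akfjs eixo
Hunk 4: at line 4 remove [gjntg] add [ckam,awn,sfqex] -> 12 lines: pih focel hthzn ohcd ckam awn sfqex lcrn bhgu tfmm akfjs eixo
Final line count: 12

Answer: 12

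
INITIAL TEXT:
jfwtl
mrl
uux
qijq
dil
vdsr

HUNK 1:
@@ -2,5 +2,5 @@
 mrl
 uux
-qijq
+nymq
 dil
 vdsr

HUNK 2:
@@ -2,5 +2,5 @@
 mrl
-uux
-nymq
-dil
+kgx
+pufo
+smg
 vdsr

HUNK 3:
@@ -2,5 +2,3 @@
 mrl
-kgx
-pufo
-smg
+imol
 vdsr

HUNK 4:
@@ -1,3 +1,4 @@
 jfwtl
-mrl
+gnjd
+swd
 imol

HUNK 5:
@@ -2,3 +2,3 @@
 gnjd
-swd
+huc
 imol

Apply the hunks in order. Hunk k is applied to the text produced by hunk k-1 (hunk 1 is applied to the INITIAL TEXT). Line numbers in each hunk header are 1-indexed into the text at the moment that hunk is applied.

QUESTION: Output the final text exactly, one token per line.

Answer: jfwtl
gnjd
huc
imol
vdsr

Derivation:
Hunk 1: at line 2 remove [qijq] add [nymq] -> 6 lines: jfwtl mrl uux nymq dil vdsr
Hunk 2: at line 2 remove [uux,nymq,dil] add [kgx,pufo,smg] -> 6 lines: jfwtl mrl kgx pufo smg vdsr
Hunk 3: at line 2 remove [kgx,pufo,smg] add [imol] -> 4 lines: jfwtl mrl imol vdsr
Hunk 4: at line 1 remove [mrl] add [gnjd,swd] -> 5 lines: jfwtl gnjd swd imol vdsr
Hunk 5: at line 2 remove [swd] add [huc] -> 5 lines: jfwtl gnjd huc imol vdsr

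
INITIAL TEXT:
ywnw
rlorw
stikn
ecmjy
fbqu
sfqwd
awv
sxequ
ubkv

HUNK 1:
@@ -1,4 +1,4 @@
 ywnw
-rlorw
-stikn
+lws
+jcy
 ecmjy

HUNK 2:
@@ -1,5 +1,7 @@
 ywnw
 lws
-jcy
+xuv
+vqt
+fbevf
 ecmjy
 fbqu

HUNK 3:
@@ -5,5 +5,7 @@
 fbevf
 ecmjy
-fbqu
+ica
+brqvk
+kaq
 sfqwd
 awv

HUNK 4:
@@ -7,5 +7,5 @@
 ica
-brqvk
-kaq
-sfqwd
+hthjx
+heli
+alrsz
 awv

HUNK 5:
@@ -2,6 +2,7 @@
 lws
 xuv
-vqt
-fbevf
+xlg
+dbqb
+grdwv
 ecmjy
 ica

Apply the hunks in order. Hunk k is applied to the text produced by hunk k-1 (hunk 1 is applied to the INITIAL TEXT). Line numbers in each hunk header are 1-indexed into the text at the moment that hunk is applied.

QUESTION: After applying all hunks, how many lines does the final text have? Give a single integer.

Hunk 1: at line 1 remove [rlorw,stikn] add [lws,jcy] -> 9 lines: ywnw lws jcy ecmjy fbqu sfqwd awv sxequ ubkv
Hunk 2: at line 1 remove [jcy] add [xuv,vqt,fbevf] -> 11 lines: ywnw lws xuv vqt fbevf ecmjy fbqu sfqwd awv sxequ ubkv
Hunk 3: at line 5 remove [fbqu] add [ica,brqvk,kaq] -> 13 lines: ywnw lws xuv vqt fbevf ecmjy ica brqvk kaq sfqwd awv sxequ ubkv
Hunk 4: at line 7 remove [brqvk,kaq,sfqwd] add [hthjx,heli,alrsz] -> 13 lines: ywnw lws xuv vqt fbevf ecmjy ica hthjx heli alrsz awv sxequ ubkv
Hunk 5: at line 2 remove [vqt,fbevf] add [xlg,dbqb,grdwv] -> 14 lines: ywnw lws xuv xlg dbqb grdwv ecmjy ica hthjx heli alrsz awv sxequ ubkv
Final line count: 14

Answer: 14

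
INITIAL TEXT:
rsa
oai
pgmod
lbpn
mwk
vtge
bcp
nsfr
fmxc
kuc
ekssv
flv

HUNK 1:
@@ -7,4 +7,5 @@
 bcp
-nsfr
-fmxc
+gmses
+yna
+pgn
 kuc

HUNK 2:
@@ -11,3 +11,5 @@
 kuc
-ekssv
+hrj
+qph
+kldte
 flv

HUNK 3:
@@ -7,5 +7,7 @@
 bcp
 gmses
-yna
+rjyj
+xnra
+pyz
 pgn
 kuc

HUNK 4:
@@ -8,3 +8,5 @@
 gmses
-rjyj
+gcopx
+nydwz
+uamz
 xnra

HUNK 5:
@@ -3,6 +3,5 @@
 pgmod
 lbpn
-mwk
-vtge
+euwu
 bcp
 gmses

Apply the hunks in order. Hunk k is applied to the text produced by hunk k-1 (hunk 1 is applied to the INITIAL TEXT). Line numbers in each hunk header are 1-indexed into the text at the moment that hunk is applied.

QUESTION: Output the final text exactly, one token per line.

Hunk 1: at line 7 remove [nsfr,fmxc] add [gmses,yna,pgn] -> 13 lines: rsa oai pgmod lbpn mwk vtge bcp gmses yna pgn kuc ekssv flv
Hunk 2: at line 11 remove [ekssv] add [hrj,qph,kldte] -> 15 lines: rsa oai pgmod lbpn mwk vtge bcp gmses yna pgn kuc hrj qph kldte flv
Hunk 3: at line 7 remove [yna] add [rjyj,xnra,pyz] -> 17 lines: rsa oai pgmod lbpn mwk vtge bcp gmses rjyj xnra pyz pgn kuc hrj qph kldte flv
Hunk 4: at line 8 remove [rjyj] add [gcopx,nydwz,uamz] -> 19 lines: rsa oai pgmod lbpn mwk vtge bcp gmses gcopx nydwz uamz xnra pyz pgn kuc hrj qph kldte flv
Hunk 5: at line 3 remove [mwk,vtge] add [euwu] -> 18 lines: rsa oai pgmod lbpn euwu bcp gmses gcopx nydwz uamz xnra pyz pgn kuc hrj qph kldte flv

Answer: rsa
oai
pgmod
lbpn
euwu
bcp
gmses
gcopx
nydwz
uamz
xnra
pyz
pgn
kuc
hrj
qph
kldte
flv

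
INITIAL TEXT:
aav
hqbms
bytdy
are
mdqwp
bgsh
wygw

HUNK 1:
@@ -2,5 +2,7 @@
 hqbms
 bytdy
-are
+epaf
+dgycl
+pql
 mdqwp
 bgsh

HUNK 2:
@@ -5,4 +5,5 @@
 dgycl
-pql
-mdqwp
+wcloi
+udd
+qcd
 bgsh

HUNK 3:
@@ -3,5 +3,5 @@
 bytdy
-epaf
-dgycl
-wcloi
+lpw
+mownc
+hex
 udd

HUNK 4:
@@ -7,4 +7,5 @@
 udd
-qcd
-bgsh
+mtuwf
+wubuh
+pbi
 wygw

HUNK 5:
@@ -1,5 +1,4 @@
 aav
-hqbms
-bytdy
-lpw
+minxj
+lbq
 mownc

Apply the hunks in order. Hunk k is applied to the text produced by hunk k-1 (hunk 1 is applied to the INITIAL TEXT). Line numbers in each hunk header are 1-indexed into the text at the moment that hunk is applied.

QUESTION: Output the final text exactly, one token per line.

Answer: aav
minxj
lbq
mownc
hex
udd
mtuwf
wubuh
pbi
wygw

Derivation:
Hunk 1: at line 2 remove [are] add [epaf,dgycl,pql] -> 9 lines: aav hqbms bytdy epaf dgycl pql mdqwp bgsh wygw
Hunk 2: at line 5 remove [pql,mdqwp] add [wcloi,udd,qcd] -> 10 lines: aav hqbms bytdy epaf dgycl wcloi udd qcd bgsh wygw
Hunk 3: at line 3 remove [epaf,dgycl,wcloi] add [lpw,mownc,hex] -> 10 lines: aav hqbms bytdy lpw mownc hex udd qcd bgsh wygw
Hunk 4: at line 7 remove [qcd,bgsh] add [mtuwf,wubuh,pbi] -> 11 lines: aav hqbms bytdy lpw mownc hex udd mtuwf wubuh pbi wygw
Hunk 5: at line 1 remove [hqbms,bytdy,lpw] add [minxj,lbq] -> 10 lines: aav minxj lbq mownc hex udd mtuwf wubuh pbi wygw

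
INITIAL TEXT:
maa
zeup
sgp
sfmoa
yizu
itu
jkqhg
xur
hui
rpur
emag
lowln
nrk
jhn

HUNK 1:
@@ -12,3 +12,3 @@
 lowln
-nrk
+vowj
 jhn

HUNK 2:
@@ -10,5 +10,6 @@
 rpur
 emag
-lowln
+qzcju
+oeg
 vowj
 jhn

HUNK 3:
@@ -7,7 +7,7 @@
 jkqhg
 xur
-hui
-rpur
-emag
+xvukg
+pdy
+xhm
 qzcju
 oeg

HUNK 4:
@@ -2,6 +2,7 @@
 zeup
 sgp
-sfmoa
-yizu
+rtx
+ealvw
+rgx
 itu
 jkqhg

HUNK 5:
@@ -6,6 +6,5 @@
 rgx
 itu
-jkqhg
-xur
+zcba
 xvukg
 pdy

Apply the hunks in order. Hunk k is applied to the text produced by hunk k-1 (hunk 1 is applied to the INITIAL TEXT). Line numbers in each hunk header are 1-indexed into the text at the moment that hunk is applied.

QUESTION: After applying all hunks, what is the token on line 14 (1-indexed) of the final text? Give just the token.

Answer: vowj

Derivation:
Hunk 1: at line 12 remove [nrk] add [vowj] -> 14 lines: maa zeup sgp sfmoa yizu itu jkqhg xur hui rpur emag lowln vowj jhn
Hunk 2: at line 10 remove [lowln] add [qzcju,oeg] -> 15 lines: maa zeup sgp sfmoa yizu itu jkqhg xur hui rpur emag qzcju oeg vowj jhn
Hunk 3: at line 7 remove [hui,rpur,emag] add [xvukg,pdy,xhm] -> 15 lines: maa zeup sgp sfmoa yizu itu jkqhg xur xvukg pdy xhm qzcju oeg vowj jhn
Hunk 4: at line 2 remove [sfmoa,yizu] add [rtx,ealvw,rgx] -> 16 lines: maa zeup sgp rtx ealvw rgx itu jkqhg xur xvukg pdy xhm qzcju oeg vowj jhn
Hunk 5: at line 6 remove [jkqhg,xur] add [zcba] -> 15 lines: maa zeup sgp rtx ealvw rgx itu zcba xvukg pdy xhm qzcju oeg vowj jhn
Final line 14: vowj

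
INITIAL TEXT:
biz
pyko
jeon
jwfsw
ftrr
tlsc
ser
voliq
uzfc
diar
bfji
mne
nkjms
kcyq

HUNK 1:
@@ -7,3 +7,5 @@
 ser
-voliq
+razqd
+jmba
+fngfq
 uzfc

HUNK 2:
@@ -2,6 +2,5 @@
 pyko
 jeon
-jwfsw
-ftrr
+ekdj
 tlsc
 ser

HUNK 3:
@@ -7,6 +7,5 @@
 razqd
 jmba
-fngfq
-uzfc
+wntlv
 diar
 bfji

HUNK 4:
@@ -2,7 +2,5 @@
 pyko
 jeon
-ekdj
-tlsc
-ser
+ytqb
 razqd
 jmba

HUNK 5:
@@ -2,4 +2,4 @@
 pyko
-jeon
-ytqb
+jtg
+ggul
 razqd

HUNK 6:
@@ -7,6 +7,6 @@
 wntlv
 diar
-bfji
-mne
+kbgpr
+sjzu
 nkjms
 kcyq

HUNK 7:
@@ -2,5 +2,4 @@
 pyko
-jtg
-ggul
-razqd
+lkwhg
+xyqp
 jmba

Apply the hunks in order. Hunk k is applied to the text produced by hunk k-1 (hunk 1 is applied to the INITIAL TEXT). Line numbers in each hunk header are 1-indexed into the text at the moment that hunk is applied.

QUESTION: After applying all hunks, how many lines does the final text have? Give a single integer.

Hunk 1: at line 7 remove [voliq] add [razqd,jmba,fngfq] -> 16 lines: biz pyko jeon jwfsw ftrr tlsc ser razqd jmba fngfq uzfc diar bfji mne nkjms kcyq
Hunk 2: at line 2 remove [jwfsw,ftrr] add [ekdj] -> 15 lines: biz pyko jeon ekdj tlsc ser razqd jmba fngfq uzfc diar bfji mne nkjms kcyq
Hunk 3: at line 7 remove [fngfq,uzfc] add [wntlv] -> 14 lines: biz pyko jeon ekdj tlsc ser razqd jmba wntlv diar bfji mne nkjms kcyq
Hunk 4: at line 2 remove [ekdj,tlsc,ser] add [ytqb] -> 12 lines: biz pyko jeon ytqb razqd jmba wntlv diar bfji mne nkjms kcyq
Hunk 5: at line 2 remove [jeon,ytqb] add [jtg,ggul] -> 12 lines: biz pyko jtg ggul razqd jmba wntlv diar bfji mne nkjms kcyq
Hunk 6: at line 7 remove [bfji,mne] add [kbgpr,sjzu] -> 12 lines: biz pyko jtg ggul razqd jmba wntlv diar kbgpr sjzu nkjms kcyq
Hunk 7: at line 2 remove [jtg,ggul,razqd] add [lkwhg,xyqp] -> 11 lines: biz pyko lkwhg xyqp jmba wntlv diar kbgpr sjzu nkjms kcyq
Final line count: 11

Answer: 11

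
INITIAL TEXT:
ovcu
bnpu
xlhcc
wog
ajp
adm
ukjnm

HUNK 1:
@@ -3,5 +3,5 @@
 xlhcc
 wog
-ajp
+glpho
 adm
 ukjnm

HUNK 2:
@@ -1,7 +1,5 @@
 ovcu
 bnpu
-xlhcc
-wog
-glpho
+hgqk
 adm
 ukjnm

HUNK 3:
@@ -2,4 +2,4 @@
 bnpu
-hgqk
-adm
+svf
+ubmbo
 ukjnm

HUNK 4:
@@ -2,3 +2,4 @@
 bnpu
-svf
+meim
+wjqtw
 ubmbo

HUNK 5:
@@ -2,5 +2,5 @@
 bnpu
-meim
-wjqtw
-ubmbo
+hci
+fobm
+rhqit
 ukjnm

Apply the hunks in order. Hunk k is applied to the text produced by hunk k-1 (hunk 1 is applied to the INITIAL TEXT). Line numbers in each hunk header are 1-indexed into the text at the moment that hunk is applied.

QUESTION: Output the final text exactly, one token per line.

Hunk 1: at line 3 remove [ajp] add [glpho] -> 7 lines: ovcu bnpu xlhcc wog glpho adm ukjnm
Hunk 2: at line 1 remove [xlhcc,wog,glpho] add [hgqk] -> 5 lines: ovcu bnpu hgqk adm ukjnm
Hunk 3: at line 2 remove [hgqk,adm] add [svf,ubmbo] -> 5 lines: ovcu bnpu svf ubmbo ukjnm
Hunk 4: at line 2 remove [svf] add [meim,wjqtw] -> 6 lines: ovcu bnpu meim wjqtw ubmbo ukjnm
Hunk 5: at line 2 remove [meim,wjqtw,ubmbo] add [hci,fobm,rhqit] -> 6 lines: ovcu bnpu hci fobm rhqit ukjnm

Answer: ovcu
bnpu
hci
fobm
rhqit
ukjnm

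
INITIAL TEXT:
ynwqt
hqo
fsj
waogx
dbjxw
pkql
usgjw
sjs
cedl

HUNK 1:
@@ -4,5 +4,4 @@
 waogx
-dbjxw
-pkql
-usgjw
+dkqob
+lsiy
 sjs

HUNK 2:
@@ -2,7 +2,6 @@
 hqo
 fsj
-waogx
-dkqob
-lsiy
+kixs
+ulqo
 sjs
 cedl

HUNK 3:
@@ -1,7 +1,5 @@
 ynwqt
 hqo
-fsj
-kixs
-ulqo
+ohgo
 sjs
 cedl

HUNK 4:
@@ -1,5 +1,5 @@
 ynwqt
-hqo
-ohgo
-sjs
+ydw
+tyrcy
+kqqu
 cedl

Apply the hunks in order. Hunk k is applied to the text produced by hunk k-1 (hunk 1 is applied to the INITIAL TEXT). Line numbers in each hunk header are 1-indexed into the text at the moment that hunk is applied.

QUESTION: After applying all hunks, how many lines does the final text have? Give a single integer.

Answer: 5

Derivation:
Hunk 1: at line 4 remove [dbjxw,pkql,usgjw] add [dkqob,lsiy] -> 8 lines: ynwqt hqo fsj waogx dkqob lsiy sjs cedl
Hunk 2: at line 2 remove [waogx,dkqob,lsiy] add [kixs,ulqo] -> 7 lines: ynwqt hqo fsj kixs ulqo sjs cedl
Hunk 3: at line 1 remove [fsj,kixs,ulqo] add [ohgo] -> 5 lines: ynwqt hqo ohgo sjs cedl
Hunk 4: at line 1 remove [hqo,ohgo,sjs] add [ydw,tyrcy,kqqu] -> 5 lines: ynwqt ydw tyrcy kqqu cedl
Final line count: 5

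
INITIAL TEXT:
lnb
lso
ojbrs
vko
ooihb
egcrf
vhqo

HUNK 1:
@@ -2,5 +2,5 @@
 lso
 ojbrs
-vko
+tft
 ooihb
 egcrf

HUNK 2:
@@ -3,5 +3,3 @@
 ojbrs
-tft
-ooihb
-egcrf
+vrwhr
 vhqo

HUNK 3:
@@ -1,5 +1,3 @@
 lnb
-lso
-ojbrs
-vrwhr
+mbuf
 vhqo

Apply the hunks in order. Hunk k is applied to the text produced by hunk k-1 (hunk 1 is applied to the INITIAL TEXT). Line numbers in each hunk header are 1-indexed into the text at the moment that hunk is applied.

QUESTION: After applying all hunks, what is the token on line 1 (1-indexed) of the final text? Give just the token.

Hunk 1: at line 2 remove [vko] add [tft] -> 7 lines: lnb lso ojbrs tft ooihb egcrf vhqo
Hunk 2: at line 3 remove [tft,ooihb,egcrf] add [vrwhr] -> 5 lines: lnb lso ojbrs vrwhr vhqo
Hunk 3: at line 1 remove [lso,ojbrs,vrwhr] add [mbuf] -> 3 lines: lnb mbuf vhqo
Final line 1: lnb

Answer: lnb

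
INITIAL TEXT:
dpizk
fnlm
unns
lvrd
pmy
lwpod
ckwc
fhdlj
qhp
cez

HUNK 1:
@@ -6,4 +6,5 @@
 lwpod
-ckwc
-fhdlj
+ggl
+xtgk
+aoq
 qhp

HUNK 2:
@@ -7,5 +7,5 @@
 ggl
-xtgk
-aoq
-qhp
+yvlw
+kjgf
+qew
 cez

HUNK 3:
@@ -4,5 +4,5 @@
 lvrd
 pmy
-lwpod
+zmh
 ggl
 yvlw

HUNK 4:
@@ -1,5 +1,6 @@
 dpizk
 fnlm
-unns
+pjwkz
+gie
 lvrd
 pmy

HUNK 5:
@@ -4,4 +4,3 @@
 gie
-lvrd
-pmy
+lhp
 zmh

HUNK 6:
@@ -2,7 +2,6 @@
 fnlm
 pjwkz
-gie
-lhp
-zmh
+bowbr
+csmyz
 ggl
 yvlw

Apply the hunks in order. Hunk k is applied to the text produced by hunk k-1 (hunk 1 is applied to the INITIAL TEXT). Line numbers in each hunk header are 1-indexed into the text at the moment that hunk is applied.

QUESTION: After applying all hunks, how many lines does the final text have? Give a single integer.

Answer: 10

Derivation:
Hunk 1: at line 6 remove [ckwc,fhdlj] add [ggl,xtgk,aoq] -> 11 lines: dpizk fnlm unns lvrd pmy lwpod ggl xtgk aoq qhp cez
Hunk 2: at line 7 remove [xtgk,aoq,qhp] add [yvlw,kjgf,qew] -> 11 lines: dpizk fnlm unns lvrd pmy lwpod ggl yvlw kjgf qew cez
Hunk 3: at line 4 remove [lwpod] add [zmh] -> 11 lines: dpizk fnlm unns lvrd pmy zmh ggl yvlw kjgf qew cez
Hunk 4: at line 1 remove [unns] add [pjwkz,gie] -> 12 lines: dpizk fnlm pjwkz gie lvrd pmy zmh ggl yvlw kjgf qew cez
Hunk 5: at line 4 remove [lvrd,pmy] add [lhp] -> 11 lines: dpizk fnlm pjwkz gie lhp zmh ggl yvlw kjgf qew cez
Hunk 6: at line 2 remove [gie,lhp,zmh] add [bowbr,csmyz] -> 10 lines: dpizk fnlm pjwkz bowbr csmyz ggl yvlw kjgf qew cez
Final line count: 10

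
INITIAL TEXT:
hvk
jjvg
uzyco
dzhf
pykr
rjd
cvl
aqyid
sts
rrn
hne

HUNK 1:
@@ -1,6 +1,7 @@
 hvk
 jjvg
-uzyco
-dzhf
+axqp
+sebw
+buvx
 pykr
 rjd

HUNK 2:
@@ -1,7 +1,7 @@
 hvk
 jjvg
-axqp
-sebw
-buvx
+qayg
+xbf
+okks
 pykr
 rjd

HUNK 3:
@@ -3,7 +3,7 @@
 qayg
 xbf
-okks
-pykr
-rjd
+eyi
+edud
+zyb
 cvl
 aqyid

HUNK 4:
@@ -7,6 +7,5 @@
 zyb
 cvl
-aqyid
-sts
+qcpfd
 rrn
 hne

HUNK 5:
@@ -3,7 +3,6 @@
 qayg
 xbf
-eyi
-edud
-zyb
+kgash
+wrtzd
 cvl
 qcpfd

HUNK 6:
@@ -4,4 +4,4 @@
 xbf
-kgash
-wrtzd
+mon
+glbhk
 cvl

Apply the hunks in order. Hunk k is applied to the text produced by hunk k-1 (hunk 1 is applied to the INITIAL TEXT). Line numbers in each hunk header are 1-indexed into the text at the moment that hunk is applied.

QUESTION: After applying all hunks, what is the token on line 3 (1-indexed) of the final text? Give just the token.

Hunk 1: at line 1 remove [uzyco,dzhf] add [axqp,sebw,buvx] -> 12 lines: hvk jjvg axqp sebw buvx pykr rjd cvl aqyid sts rrn hne
Hunk 2: at line 1 remove [axqp,sebw,buvx] add [qayg,xbf,okks] -> 12 lines: hvk jjvg qayg xbf okks pykr rjd cvl aqyid sts rrn hne
Hunk 3: at line 3 remove [okks,pykr,rjd] add [eyi,edud,zyb] -> 12 lines: hvk jjvg qayg xbf eyi edud zyb cvl aqyid sts rrn hne
Hunk 4: at line 7 remove [aqyid,sts] add [qcpfd] -> 11 lines: hvk jjvg qayg xbf eyi edud zyb cvl qcpfd rrn hne
Hunk 5: at line 3 remove [eyi,edud,zyb] add [kgash,wrtzd] -> 10 lines: hvk jjvg qayg xbf kgash wrtzd cvl qcpfd rrn hne
Hunk 6: at line 4 remove [kgash,wrtzd] add [mon,glbhk] -> 10 lines: hvk jjvg qayg xbf mon glbhk cvl qcpfd rrn hne
Final line 3: qayg

Answer: qayg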